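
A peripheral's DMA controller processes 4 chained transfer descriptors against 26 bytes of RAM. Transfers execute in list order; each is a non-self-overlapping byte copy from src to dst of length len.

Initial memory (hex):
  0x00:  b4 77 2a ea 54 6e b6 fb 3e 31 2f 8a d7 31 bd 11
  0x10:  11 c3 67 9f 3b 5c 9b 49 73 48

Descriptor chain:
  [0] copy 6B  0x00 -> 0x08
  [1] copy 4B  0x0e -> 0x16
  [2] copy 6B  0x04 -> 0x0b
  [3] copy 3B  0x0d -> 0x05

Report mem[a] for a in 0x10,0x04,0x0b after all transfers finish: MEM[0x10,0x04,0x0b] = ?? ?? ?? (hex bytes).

D0: mem[0x08..0x0d] <- [b4 77 2a ea 54 6e]
D1: mem[0x16..0x19] <- [bd 11 11 c3]
D2: mem[0x0b..0x10] <- [54 6e b6 fb b4 77]
D3: mem[0x05..0x07] <- [b6 fb b4]
query mem[0x10]=0x77, mem[0x04]=0x54, mem[0x0b]=0x54

MEM[0x10,0x04,0x0b] = 77 54 54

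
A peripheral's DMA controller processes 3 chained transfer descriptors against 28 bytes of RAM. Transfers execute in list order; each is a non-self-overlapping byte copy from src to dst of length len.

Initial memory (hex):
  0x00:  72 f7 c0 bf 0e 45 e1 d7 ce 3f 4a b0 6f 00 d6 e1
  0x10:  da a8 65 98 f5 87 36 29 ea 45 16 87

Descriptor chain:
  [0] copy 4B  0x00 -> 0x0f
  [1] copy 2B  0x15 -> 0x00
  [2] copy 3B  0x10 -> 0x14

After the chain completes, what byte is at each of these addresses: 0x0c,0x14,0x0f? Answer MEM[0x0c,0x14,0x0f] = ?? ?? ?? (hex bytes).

D0: mem[0x0f..0x12] <- [72 f7 c0 bf]
D1: mem[0x00..0x01] <- [87 36]
D2: mem[0x14..0x16] <- [f7 c0 bf]
query mem[0x0c]=0x6f, mem[0x14]=0xf7, mem[0x0f]=0x72

MEM[0x0c,0x14,0x0f] = 6f f7 72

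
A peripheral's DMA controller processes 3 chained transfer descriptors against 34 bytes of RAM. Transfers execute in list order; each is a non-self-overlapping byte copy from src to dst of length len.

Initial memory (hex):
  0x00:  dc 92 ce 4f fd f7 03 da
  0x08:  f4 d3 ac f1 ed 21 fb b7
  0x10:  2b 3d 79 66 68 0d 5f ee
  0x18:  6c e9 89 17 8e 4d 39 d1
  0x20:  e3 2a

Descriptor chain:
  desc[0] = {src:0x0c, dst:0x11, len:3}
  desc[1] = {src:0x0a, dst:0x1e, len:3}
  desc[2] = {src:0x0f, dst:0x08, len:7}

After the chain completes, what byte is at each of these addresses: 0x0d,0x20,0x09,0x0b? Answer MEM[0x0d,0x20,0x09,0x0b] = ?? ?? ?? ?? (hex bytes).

MEM[0x0d,0x20,0x09,0x0b] = 68 ed 2b 21

D0: mem[0x11..0x13] <- [ed 21 fb]
D1: mem[0x1e..0x20] <- [ac f1 ed]
D2: mem[0x08..0x0e] <- [b7 2b ed 21 fb 68 0d]
query mem[0x0d]=0x68, mem[0x20]=0xed, mem[0x09]=0x2b, mem[0x0b]=0x21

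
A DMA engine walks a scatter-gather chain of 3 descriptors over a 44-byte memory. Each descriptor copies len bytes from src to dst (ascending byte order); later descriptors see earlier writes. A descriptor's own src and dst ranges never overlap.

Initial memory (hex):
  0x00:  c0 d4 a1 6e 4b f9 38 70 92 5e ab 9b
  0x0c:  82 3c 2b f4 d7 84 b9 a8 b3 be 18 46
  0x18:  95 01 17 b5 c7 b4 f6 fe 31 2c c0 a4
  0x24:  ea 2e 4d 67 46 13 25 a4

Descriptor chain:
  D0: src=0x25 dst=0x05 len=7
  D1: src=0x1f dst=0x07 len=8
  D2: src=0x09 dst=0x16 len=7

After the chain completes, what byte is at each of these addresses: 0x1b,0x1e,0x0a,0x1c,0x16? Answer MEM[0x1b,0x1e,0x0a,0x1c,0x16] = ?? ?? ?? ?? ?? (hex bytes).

MEM[0x1b,0x1e,0x0a,0x1c,0x16] = 4d f6 c0 f4 2c

[0] 0x25->0x05 len=7 : 2e 4d 67 46 13 25 a4
[1] 0x1f->0x07 len=8 : fe 31 2c c0 a4 ea 2e 4d
[2] 0x09->0x16 len=7 : 2c c0 a4 ea 2e 4d f4
query mem[0x1b]=0x4d, mem[0x1e]=0xf6, mem[0x0a]=0xc0, mem[0x1c]=0xf4, mem[0x16]=0x2c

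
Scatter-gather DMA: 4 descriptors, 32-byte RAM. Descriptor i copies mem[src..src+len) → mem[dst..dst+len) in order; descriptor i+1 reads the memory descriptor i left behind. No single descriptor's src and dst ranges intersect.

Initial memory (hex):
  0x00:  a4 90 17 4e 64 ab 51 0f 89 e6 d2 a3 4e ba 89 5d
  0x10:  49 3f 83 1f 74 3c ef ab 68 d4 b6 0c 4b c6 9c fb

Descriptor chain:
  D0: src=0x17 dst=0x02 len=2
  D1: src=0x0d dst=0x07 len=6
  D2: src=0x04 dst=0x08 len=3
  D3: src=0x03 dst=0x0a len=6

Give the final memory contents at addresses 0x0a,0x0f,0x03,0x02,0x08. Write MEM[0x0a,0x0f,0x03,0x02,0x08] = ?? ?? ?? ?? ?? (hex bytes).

D0: mem[0x02..0x03] <- [ab 68]
D1: mem[0x07..0x0c] <- [ba 89 5d 49 3f 83]
D2: mem[0x08..0x0a] <- [64 ab 51]
D3: mem[0x0a..0x0f] <- [68 64 ab 51 ba 64]
query mem[0x0a]=0x68, mem[0x0f]=0x64, mem[0x03]=0x68, mem[0x02]=0xab, mem[0x08]=0x64

MEM[0x0a,0x0f,0x03,0x02,0x08] = 68 64 68 ab 64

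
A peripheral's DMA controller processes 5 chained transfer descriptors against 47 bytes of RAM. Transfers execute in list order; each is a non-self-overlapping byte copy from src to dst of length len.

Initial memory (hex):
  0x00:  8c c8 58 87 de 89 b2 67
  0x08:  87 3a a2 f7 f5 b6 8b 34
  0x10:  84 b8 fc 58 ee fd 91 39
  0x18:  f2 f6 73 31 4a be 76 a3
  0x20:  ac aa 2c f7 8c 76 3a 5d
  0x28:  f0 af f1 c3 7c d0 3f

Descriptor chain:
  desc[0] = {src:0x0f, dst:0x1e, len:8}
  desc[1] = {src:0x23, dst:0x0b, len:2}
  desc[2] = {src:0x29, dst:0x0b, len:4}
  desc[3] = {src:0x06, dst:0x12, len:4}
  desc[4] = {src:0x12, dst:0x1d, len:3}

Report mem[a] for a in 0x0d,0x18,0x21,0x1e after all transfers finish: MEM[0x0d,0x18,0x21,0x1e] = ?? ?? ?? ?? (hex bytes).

MEM[0x0d,0x18,0x21,0x1e] = c3 f2 fc 67

D0: mem[0x1e..0x25] <- [34 84 b8 fc 58 ee fd 91]
D1: mem[0x0b..0x0c] <- [ee fd]
D2: mem[0x0b..0x0e] <- [af f1 c3 7c]
D3: mem[0x12..0x15] <- [b2 67 87 3a]
D4: mem[0x1d..0x1f] <- [b2 67 87]
query mem[0x0d]=0xc3, mem[0x18]=0xf2, mem[0x21]=0xfc, mem[0x1e]=0x67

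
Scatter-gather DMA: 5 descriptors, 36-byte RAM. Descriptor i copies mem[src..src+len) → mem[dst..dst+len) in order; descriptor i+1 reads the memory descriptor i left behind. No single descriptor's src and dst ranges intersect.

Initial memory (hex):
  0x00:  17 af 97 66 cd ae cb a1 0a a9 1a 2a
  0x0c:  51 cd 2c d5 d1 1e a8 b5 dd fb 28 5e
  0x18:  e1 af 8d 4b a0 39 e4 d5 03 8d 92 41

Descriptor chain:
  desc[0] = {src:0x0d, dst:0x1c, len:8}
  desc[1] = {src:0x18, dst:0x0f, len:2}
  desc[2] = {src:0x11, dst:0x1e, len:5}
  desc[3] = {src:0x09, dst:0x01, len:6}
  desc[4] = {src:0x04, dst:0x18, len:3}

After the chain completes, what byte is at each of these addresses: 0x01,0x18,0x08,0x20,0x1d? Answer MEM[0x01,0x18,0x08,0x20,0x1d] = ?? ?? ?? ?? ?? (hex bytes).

#0 dst[0x1c+8] := {0xcd,0x2c,0xd5,0xd1,0x1e,0xa8,0xb5,0xdd}
#1 dst[0x0f+2] := {0xe1,0xaf}
#2 dst[0x1e+5] := {0x1e,0xa8,0xb5,0xdd,0xfb}
#3 dst[0x01+6] := {0xa9,0x1a,0x2a,0x51,0xcd,0x2c}
#4 dst[0x18+3] := {0x51,0xcd,0x2c}
query mem[0x01]=0xa9, mem[0x18]=0x51, mem[0x08]=0x0a, mem[0x20]=0xb5, mem[0x1d]=0x2c

MEM[0x01,0x18,0x08,0x20,0x1d] = a9 51 0a b5 2c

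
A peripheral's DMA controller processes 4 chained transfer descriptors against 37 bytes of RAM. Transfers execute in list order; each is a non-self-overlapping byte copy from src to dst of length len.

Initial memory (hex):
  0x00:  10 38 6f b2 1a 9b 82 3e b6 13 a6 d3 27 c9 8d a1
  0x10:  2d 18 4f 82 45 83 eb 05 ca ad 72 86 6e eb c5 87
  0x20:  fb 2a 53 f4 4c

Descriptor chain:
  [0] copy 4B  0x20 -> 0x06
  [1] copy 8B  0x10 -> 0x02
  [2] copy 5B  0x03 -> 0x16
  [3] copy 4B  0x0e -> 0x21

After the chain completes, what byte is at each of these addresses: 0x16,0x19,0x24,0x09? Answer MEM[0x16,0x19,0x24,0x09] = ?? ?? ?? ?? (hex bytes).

#0 dst[0x06+4] := {0xfb,0x2a,0x53,0xf4}
#1 dst[0x02+8] := {0x2d,0x18,0x4f,0x82,0x45,0x83,0xeb,0x05}
#2 dst[0x16+5] := {0x18,0x4f,0x82,0x45,0x83}
#3 dst[0x21+4] := {0x8d,0xa1,0x2d,0x18}
query mem[0x16]=0x18, mem[0x19]=0x45, mem[0x24]=0x18, mem[0x09]=0x05

MEM[0x16,0x19,0x24,0x09] = 18 45 18 05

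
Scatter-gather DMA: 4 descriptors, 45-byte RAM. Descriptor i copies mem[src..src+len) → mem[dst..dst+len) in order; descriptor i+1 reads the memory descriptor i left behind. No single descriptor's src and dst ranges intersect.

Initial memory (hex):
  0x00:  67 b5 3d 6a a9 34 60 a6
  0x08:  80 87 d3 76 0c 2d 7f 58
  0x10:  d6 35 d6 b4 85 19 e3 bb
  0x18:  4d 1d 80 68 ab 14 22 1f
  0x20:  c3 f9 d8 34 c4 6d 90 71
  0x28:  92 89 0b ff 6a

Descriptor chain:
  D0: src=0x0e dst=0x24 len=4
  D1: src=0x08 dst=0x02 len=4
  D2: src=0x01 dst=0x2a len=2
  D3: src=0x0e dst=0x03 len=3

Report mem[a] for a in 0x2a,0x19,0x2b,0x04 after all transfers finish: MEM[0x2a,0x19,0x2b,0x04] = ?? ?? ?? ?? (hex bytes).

MEM[0x2a,0x19,0x2b,0x04] = b5 1d 80 58

#0 dst[0x24+4] := {0x7f,0x58,0xd6,0x35}
#1 dst[0x02+4] := {0x80,0x87,0xd3,0x76}
#2 dst[0x2a+2] := {0xb5,0x80}
#3 dst[0x03+3] := {0x7f,0x58,0xd6}
query mem[0x2a]=0xb5, mem[0x19]=0x1d, mem[0x2b]=0x80, mem[0x04]=0x58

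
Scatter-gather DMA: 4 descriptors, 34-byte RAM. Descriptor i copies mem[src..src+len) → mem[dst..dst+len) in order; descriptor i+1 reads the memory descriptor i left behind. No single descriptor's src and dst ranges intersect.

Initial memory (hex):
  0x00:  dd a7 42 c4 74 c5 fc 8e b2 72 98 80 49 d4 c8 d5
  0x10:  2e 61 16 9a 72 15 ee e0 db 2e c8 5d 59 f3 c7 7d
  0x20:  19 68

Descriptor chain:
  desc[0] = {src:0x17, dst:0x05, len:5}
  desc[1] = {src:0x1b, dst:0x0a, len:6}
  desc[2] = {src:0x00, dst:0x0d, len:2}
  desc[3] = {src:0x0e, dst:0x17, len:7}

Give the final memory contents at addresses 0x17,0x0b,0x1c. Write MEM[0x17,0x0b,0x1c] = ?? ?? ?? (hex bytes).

  after D0: wrote 5B at 0x05 = e0db2ec85d
  after D1: wrote 6B at 0x0a = 5d59f3c77d19
  after D2: wrote 2B at 0x0d = dda7
  after D3: wrote 7B at 0x17 = a7192e61169a72
query mem[0x17]=0xa7, mem[0x0b]=0x59, mem[0x1c]=0x9a

MEM[0x17,0x0b,0x1c] = a7 59 9a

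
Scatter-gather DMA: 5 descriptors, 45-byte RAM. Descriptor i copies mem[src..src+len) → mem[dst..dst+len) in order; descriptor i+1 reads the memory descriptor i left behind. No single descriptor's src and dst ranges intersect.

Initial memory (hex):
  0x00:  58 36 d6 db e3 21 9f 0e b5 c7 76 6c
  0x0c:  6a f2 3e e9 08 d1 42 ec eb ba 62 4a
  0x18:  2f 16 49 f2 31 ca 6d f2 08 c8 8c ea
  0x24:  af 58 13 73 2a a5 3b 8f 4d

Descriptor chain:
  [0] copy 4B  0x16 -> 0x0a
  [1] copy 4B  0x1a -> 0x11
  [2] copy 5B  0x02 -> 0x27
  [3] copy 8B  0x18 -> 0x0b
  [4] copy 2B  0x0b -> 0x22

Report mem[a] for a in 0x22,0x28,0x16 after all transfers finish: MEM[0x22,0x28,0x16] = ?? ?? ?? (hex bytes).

D0: mem[0x0a..0x0d] <- [62 4a 2f 16]
D1: mem[0x11..0x14] <- [49 f2 31 ca]
D2: mem[0x27..0x2b] <- [d6 db e3 21 9f]
D3: mem[0x0b..0x12] <- [2f 16 49 f2 31 ca 6d f2]
D4: mem[0x22..0x23] <- [2f 16]
query mem[0x22]=0x2f, mem[0x28]=0xdb, mem[0x16]=0x62

MEM[0x22,0x28,0x16] = 2f db 62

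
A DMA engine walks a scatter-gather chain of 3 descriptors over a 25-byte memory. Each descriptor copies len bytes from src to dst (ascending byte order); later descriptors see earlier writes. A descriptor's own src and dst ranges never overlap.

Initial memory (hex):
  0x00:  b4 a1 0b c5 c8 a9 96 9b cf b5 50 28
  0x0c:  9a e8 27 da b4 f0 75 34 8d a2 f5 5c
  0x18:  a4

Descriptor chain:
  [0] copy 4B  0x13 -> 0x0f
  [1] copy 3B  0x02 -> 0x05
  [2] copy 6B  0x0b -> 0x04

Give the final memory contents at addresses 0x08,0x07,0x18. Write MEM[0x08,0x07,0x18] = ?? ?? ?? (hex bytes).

MEM[0x08,0x07,0x18] = 34 27 a4

D0: mem[0x0f..0x12] <- [34 8d a2 f5]
D1: mem[0x05..0x07] <- [0b c5 c8]
D2: mem[0x04..0x09] <- [28 9a e8 27 34 8d]
query mem[0x08]=0x34, mem[0x07]=0x27, mem[0x18]=0xa4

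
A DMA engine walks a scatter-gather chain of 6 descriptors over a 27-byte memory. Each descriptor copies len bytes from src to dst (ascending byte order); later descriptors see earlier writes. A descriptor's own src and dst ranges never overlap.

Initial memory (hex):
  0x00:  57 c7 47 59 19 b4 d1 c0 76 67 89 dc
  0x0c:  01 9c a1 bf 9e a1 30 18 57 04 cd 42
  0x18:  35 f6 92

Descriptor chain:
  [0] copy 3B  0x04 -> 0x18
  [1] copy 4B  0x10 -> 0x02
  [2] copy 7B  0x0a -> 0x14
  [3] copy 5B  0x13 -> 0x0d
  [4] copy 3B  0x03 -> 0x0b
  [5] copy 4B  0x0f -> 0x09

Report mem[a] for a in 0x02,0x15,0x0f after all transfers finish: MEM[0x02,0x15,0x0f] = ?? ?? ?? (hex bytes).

#0 dst[0x18+3] := {0x19,0xb4,0xd1}
#1 dst[0x02+4] := {0x9e,0xa1,0x30,0x18}
#2 dst[0x14+7] := {0x89,0xdc,0x01,0x9c,0xa1,0xbf,0x9e}
#3 dst[0x0d+5] := {0x18,0x89,0xdc,0x01,0x9c}
#4 dst[0x0b+3] := {0xa1,0x30,0x18}
#5 dst[0x09+4] := {0xdc,0x01,0x9c,0x30}
query mem[0x02]=0x9e, mem[0x15]=0xdc, mem[0x0f]=0xdc

MEM[0x02,0x15,0x0f] = 9e dc dc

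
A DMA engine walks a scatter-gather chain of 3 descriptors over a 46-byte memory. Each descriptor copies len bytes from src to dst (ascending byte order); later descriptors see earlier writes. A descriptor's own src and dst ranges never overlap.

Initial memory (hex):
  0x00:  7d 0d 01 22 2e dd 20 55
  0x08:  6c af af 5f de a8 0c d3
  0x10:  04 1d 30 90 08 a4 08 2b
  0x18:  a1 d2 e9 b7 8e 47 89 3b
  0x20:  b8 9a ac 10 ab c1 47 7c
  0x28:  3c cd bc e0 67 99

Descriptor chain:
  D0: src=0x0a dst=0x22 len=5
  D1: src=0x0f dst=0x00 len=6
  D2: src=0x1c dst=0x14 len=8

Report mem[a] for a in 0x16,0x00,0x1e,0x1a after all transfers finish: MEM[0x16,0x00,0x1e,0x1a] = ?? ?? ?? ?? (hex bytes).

  after D0: wrote 5B at 0x22 = af5fdea80c
  after D1: wrote 6B at 0x00 = d3041d309008
  after D2: wrote 8B at 0x14 = 8e47893bb89aaf5f
query mem[0x16]=0x89, mem[0x00]=0xd3, mem[0x1e]=0x89, mem[0x1a]=0xaf

MEM[0x16,0x00,0x1e,0x1a] = 89 d3 89 af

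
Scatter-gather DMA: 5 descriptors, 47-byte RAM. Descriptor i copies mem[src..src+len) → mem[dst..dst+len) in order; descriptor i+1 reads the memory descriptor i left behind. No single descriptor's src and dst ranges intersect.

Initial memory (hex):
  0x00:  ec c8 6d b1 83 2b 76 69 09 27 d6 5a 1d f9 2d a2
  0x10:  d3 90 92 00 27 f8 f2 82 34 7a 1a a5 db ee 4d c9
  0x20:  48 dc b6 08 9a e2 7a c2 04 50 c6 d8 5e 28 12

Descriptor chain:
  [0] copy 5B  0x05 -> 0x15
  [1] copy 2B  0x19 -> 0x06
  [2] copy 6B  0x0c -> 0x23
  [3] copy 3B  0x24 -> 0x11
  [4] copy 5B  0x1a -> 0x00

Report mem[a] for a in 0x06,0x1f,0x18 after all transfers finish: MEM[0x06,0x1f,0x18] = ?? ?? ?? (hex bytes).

MEM[0x06,0x1f,0x18] = 27 c9 09

  after D0: wrote 5B at 0x15 = 2b76690927
  after D1: wrote 2B at 0x06 = 271a
  after D2: wrote 6B at 0x23 = 1df92da2d390
  after D3: wrote 3B at 0x11 = f92da2
  after D4: wrote 5B at 0x00 = 1aa5dbee4d
query mem[0x06]=0x27, mem[0x1f]=0xc9, mem[0x18]=0x09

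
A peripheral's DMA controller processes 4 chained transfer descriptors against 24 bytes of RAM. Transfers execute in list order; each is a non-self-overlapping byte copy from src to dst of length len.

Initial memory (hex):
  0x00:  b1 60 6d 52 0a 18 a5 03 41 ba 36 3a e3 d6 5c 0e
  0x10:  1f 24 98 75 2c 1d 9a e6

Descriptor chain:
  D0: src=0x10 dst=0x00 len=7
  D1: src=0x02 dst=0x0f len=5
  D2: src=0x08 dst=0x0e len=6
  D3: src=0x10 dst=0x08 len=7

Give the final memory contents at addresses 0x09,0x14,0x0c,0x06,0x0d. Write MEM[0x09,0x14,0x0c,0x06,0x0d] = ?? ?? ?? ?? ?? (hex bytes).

[0] 0x10->0x00 len=7 : 1f 24 98 75 2c 1d 9a
[1] 0x02->0x0f len=5 : 98 75 2c 1d 9a
[2] 0x08->0x0e len=6 : 41 ba 36 3a e3 d6
[3] 0x10->0x08 len=7 : 36 3a e3 d6 2c 1d 9a
query mem[0x09]=0x3a, mem[0x14]=0x2c, mem[0x0c]=0x2c, mem[0x06]=0x9a, mem[0x0d]=0x1d

MEM[0x09,0x14,0x0c,0x06,0x0d] = 3a 2c 2c 9a 1d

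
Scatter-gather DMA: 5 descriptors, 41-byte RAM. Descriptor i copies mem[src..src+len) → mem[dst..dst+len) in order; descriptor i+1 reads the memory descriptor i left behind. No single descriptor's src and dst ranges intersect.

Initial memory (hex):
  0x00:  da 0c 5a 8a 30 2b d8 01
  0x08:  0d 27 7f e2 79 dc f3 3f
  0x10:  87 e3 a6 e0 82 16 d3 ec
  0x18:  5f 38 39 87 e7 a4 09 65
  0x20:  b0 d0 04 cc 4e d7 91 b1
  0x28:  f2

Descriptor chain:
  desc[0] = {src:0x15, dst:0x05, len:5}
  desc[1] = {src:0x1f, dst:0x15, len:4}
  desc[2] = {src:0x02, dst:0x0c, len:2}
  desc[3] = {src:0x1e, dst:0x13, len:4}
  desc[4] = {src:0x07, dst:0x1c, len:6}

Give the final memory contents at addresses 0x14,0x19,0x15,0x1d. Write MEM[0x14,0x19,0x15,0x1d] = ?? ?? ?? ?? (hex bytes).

MEM[0x14,0x19,0x15,0x1d] = 65 38 b0 5f

D0: mem[0x05..0x09] <- [16 d3 ec 5f 38]
D1: mem[0x15..0x18] <- [65 b0 d0 04]
D2: mem[0x0c..0x0d] <- [5a 8a]
D3: mem[0x13..0x16] <- [09 65 b0 d0]
D4: mem[0x1c..0x21] <- [ec 5f 38 7f e2 5a]
query mem[0x14]=0x65, mem[0x19]=0x38, mem[0x15]=0xb0, mem[0x1d]=0x5f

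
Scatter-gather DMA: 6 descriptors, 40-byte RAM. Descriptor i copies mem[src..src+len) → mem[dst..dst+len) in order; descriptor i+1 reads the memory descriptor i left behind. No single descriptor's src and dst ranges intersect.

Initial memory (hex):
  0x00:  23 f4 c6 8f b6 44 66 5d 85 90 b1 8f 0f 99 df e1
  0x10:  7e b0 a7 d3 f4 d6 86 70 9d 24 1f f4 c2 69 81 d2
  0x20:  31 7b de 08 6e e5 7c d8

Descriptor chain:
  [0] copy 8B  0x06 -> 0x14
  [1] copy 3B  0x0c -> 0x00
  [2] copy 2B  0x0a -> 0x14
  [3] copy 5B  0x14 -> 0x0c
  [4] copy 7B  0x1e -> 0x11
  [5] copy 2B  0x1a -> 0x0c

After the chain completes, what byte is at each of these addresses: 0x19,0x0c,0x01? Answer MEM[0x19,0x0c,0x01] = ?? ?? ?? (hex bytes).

MEM[0x19,0x0c,0x01] = 8f 0f 99

#0 dst[0x14+8] := {0x66,0x5d,0x85,0x90,0xb1,0x8f,0x0f,0x99}
#1 dst[0x00+3] := {0x0f,0x99,0xdf}
#2 dst[0x14+2] := {0xb1,0x8f}
#3 dst[0x0c+5] := {0xb1,0x8f,0x85,0x90,0xb1}
#4 dst[0x11+7] := {0x81,0xd2,0x31,0x7b,0xde,0x08,0x6e}
#5 dst[0x0c+2] := {0x0f,0x99}
query mem[0x19]=0x8f, mem[0x0c]=0x0f, mem[0x01]=0x99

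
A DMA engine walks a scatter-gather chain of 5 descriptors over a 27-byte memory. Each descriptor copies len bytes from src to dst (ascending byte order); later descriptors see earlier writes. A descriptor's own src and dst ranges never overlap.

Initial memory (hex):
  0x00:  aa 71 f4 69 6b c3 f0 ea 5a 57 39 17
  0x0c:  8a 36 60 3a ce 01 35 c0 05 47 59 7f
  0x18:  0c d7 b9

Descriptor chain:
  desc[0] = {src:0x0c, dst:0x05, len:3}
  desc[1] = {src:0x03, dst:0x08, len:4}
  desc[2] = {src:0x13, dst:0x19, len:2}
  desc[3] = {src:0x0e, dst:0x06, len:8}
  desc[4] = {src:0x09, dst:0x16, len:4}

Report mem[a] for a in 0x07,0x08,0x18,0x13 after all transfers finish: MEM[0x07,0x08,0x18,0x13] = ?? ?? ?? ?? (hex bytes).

MEM[0x07,0x08,0x18,0x13] = 3a ce c0 c0

[0] 0x0c->0x05 len=3 : 8a 36 60
[1] 0x03->0x08 len=4 : 69 6b 8a 36
[2] 0x13->0x19 len=2 : c0 05
[3] 0x0e->0x06 len=8 : 60 3a ce 01 35 c0 05 47
[4] 0x09->0x16 len=4 : 01 35 c0 05
query mem[0x07]=0x3a, mem[0x08]=0xce, mem[0x18]=0xc0, mem[0x13]=0xc0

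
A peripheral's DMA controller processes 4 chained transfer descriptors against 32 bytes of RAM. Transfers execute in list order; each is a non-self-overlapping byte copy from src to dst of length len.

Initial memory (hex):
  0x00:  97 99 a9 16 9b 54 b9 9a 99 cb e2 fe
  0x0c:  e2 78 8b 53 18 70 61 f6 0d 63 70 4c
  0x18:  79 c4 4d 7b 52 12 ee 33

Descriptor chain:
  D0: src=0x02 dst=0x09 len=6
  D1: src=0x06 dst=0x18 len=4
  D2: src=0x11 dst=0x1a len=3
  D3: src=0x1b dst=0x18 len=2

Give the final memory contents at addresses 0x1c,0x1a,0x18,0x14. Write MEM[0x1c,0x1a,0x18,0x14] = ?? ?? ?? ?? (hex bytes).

MEM[0x1c,0x1a,0x18,0x14] = f6 70 61 0d

  after D0: wrote 6B at 0x09 = a9169b54b99a
  after D1: wrote 4B at 0x18 = b99a99a9
  after D2: wrote 3B at 0x1a = 7061f6
  after D3: wrote 2B at 0x18 = 61f6
query mem[0x1c]=0xf6, mem[0x1a]=0x70, mem[0x18]=0x61, mem[0x14]=0x0d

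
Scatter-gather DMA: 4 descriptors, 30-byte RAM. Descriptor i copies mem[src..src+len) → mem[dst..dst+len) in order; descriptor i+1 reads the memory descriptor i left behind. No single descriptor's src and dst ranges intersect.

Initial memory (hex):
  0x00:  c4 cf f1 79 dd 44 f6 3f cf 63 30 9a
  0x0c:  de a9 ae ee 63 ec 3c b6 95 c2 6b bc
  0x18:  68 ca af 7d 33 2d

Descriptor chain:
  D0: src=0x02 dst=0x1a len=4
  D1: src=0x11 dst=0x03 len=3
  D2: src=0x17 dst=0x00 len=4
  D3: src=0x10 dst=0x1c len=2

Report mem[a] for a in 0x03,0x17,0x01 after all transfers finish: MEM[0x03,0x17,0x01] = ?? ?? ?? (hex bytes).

#0 dst[0x1a+4] := {0xf1,0x79,0xdd,0x44}
#1 dst[0x03+3] := {0xec,0x3c,0xb6}
#2 dst[0x00+4] := {0xbc,0x68,0xca,0xf1}
#3 dst[0x1c+2] := {0x63,0xec}
query mem[0x03]=0xf1, mem[0x17]=0xbc, mem[0x01]=0x68

MEM[0x03,0x17,0x01] = f1 bc 68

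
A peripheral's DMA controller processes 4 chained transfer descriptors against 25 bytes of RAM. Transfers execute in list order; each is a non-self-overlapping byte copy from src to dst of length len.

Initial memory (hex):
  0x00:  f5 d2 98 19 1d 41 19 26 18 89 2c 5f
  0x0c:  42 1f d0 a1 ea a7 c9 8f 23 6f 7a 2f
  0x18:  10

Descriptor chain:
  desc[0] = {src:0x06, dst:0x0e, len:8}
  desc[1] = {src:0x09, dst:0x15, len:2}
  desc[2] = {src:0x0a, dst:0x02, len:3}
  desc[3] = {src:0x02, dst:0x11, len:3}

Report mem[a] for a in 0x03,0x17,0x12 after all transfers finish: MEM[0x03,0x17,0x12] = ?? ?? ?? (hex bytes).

D0: mem[0x0e..0x15] <- [19 26 18 89 2c 5f 42 1f]
D1: mem[0x15..0x16] <- [89 2c]
D2: mem[0x02..0x04] <- [2c 5f 42]
D3: mem[0x11..0x13] <- [2c 5f 42]
query mem[0x03]=0x5f, mem[0x17]=0x2f, mem[0x12]=0x5f

MEM[0x03,0x17,0x12] = 5f 2f 5f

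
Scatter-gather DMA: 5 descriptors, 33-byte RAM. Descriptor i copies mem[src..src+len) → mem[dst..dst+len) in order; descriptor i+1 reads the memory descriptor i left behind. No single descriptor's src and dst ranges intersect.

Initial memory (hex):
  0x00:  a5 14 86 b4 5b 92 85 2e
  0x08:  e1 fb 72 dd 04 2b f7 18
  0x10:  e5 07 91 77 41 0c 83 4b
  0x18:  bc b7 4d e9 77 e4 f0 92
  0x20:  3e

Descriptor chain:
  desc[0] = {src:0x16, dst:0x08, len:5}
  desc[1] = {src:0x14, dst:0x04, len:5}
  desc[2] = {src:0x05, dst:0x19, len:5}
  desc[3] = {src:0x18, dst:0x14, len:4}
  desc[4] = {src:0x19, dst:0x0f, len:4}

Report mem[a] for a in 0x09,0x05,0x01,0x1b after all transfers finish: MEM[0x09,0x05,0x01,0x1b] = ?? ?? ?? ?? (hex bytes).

MEM[0x09,0x05,0x01,0x1b] = 4b 0c 14 4b

D0: mem[0x08..0x0c] <- [83 4b bc b7 4d]
D1: mem[0x04..0x08] <- [41 0c 83 4b bc]
D2: mem[0x19..0x1d] <- [0c 83 4b bc 4b]
D3: mem[0x14..0x17] <- [bc 0c 83 4b]
D4: mem[0x0f..0x12] <- [0c 83 4b bc]
query mem[0x09]=0x4b, mem[0x05]=0x0c, mem[0x01]=0x14, mem[0x1b]=0x4b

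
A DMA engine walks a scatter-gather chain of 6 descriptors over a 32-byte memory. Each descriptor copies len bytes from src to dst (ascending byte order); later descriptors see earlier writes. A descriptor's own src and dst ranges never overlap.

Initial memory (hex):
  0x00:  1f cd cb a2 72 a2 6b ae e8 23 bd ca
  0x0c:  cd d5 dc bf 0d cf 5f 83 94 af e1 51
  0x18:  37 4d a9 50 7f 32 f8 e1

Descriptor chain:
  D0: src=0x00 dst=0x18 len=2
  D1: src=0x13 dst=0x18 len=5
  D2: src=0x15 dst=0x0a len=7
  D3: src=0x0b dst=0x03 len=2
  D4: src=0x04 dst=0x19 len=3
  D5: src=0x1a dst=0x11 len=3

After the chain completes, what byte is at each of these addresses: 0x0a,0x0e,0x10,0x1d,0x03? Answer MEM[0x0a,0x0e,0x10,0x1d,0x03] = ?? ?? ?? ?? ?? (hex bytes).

MEM[0x0a,0x0e,0x10,0x1d,0x03] = af 94 e1 32 e1

#0 dst[0x18+2] := {0x1f,0xcd}
#1 dst[0x18+5] := {0x83,0x94,0xaf,0xe1,0x51}
#2 dst[0x0a+7] := {0xaf,0xe1,0x51,0x83,0x94,0xaf,0xe1}
#3 dst[0x03+2] := {0xe1,0x51}
#4 dst[0x19+3] := {0x51,0xa2,0x6b}
#5 dst[0x11+3] := {0xa2,0x6b,0x51}
query mem[0x0a]=0xaf, mem[0x0e]=0x94, mem[0x10]=0xe1, mem[0x1d]=0x32, mem[0x03]=0xe1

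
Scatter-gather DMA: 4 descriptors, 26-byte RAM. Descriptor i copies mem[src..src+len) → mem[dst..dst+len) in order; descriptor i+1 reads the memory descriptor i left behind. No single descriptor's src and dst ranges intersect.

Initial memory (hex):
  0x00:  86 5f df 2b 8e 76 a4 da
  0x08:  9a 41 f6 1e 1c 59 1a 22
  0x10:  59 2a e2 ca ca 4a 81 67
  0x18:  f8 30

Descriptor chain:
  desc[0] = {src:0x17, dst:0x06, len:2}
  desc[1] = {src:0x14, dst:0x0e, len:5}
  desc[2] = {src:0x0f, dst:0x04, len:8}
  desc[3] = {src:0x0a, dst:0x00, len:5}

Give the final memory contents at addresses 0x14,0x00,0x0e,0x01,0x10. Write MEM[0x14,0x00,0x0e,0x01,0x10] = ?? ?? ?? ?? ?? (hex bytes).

MEM[0x14,0x00,0x0e,0x01,0x10] = ca 4a ca 81 81

D0: mem[0x06..0x07] <- [67 f8]
D1: mem[0x0e..0x12] <- [ca 4a 81 67 f8]
D2: mem[0x04..0x0b] <- [4a 81 67 f8 ca ca 4a 81]
D3: mem[0x00..0x04] <- [4a 81 1c 59 ca]
query mem[0x14]=0xca, mem[0x00]=0x4a, mem[0x0e]=0xca, mem[0x01]=0x81, mem[0x10]=0x81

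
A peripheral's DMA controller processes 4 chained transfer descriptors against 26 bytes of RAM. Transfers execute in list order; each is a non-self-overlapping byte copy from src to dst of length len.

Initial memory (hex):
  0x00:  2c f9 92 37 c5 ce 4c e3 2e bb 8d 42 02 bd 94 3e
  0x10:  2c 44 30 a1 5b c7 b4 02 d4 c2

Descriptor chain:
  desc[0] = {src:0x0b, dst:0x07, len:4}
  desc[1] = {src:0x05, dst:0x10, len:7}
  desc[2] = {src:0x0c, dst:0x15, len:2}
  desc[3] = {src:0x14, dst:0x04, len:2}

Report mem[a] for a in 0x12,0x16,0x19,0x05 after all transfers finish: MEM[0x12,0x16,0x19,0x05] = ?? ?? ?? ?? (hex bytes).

MEM[0x12,0x16,0x19,0x05] = 42 bd c2 02

[0] 0x0b->0x07 len=4 : 42 02 bd 94
[1] 0x05->0x10 len=7 : ce 4c 42 02 bd 94 42
[2] 0x0c->0x15 len=2 : 02 bd
[3] 0x14->0x04 len=2 : bd 02
query mem[0x12]=0x42, mem[0x16]=0xbd, mem[0x19]=0xc2, mem[0x05]=0x02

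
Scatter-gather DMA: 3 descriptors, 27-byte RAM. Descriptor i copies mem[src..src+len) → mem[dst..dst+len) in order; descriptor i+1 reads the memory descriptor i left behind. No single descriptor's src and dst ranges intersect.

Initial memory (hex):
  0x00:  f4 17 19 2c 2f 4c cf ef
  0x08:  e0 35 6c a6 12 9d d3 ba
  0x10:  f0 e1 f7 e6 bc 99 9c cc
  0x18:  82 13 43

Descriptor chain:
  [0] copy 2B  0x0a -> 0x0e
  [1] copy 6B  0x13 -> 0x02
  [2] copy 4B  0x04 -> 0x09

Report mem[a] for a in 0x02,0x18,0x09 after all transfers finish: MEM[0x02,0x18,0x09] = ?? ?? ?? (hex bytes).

D0: mem[0x0e..0x0f] <- [6c a6]
D1: mem[0x02..0x07] <- [e6 bc 99 9c cc 82]
D2: mem[0x09..0x0c] <- [99 9c cc 82]
query mem[0x02]=0xe6, mem[0x18]=0x82, mem[0x09]=0x99

MEM[0x02,0x18,0x09] = e6 82 99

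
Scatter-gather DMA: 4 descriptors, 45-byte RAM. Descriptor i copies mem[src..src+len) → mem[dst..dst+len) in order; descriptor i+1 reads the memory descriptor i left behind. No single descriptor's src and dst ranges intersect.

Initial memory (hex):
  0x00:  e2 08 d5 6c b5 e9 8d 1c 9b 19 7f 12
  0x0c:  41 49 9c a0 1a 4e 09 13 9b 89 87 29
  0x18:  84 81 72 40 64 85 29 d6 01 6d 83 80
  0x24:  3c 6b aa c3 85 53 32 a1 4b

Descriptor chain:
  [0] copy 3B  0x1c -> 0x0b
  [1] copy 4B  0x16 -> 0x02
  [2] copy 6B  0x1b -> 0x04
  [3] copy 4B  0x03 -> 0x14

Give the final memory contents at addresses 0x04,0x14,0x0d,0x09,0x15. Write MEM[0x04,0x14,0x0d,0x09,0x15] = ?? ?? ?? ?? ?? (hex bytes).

#0 dst[0x0b+3] := {0x64,0x85,0x29}
#1 dst[0x02+4] := {0x87,0x29,0x84,0x81}
#2 dst[0x04+6] := {0x40,0x64,0x85,0x29,0xd6,0x01}
#3 dst[0x14+4] := {0x29,0x40,0x64,0x85}
query mem[0x04]=0x40, mem[0x14]=0x29, mem[0x0d]=0x29, mem[0x09]=0x01, mem[0x15]=0x40

MEM[0x04,0x14,0x0d,0x09,0x15] = 40 29 29 01 40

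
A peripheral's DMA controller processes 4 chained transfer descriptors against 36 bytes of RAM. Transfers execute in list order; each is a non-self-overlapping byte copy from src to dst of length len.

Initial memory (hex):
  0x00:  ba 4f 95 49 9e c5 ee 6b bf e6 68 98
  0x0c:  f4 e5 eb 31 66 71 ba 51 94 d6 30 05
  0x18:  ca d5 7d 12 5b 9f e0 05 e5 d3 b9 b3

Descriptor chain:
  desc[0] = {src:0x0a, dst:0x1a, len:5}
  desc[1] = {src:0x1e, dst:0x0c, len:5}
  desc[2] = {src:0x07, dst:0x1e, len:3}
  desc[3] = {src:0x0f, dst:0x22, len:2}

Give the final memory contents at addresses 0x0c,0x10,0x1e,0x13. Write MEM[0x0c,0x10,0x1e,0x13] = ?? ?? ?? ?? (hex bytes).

MEM[0x0c,0x10,0x1e,0x13] = eb b9 6b 51

D0: mem[0x1a..0x1e] <- [68 98 f4 e5 eb]
D1: mem[0x0c..0x10] <- [eb 05 e5 d3 b9]
D2: mem[0x1e..0x20] <- [6b bf e6]
D3: mem[0x22..0x23] <- [d3 b9]
query mem[0x0c]=0xeb, mem[0x10]=0xb9, mem[0x1e]=0x6b, mem[0x13]=0x51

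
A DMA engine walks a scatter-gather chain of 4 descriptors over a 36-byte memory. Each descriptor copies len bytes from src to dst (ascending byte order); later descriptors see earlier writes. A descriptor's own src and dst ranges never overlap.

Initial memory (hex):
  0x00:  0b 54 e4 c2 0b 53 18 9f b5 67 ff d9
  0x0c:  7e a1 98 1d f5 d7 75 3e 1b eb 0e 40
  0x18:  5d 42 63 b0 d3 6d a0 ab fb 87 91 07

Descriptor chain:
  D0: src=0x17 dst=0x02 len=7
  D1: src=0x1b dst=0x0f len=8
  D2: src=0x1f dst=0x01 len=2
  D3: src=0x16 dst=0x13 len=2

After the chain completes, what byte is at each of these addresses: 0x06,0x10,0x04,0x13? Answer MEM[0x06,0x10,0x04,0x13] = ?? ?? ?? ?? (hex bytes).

[0] 0x17->0x02 len=7 : 40 5d 42 63 b0 d3 6d
[1] 0x1b->0x0f len=8 : b0 d3 6d a0 ab fb 87 91
[2] 0x1f->0x01 len=2 : ab fb
[3] 0x16->0x13 len=2 : 91 40
query mem[0x06]=0xb0, mem[0x10]=0xd3, mem[0x04]=0x42, mem[0x13]=0x91

MEM[0x06,0x10,0x04,0x13] = b0 d3 42 91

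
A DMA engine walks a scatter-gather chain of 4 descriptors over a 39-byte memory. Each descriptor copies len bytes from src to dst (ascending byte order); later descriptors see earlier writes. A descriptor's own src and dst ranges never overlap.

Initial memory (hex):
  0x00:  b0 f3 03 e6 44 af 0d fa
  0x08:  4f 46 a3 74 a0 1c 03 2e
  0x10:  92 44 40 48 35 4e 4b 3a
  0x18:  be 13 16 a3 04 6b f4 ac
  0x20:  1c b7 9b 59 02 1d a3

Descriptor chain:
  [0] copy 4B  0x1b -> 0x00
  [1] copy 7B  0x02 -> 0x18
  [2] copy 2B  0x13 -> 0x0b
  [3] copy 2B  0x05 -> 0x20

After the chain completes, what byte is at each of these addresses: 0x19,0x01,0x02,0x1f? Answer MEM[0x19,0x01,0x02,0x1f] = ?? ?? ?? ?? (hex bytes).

MEM[0x19,0x01,0x02,0x1f] = f4 04 6b ac

  after D0: wrote 4B at 0x00 = a3046bf4
  after D1: wrote 7B at 0x18 = 6bf444af0dfa4f
  after D2: wrote 2B at 0x0b = 4835
  after D3: wrote 2B at 0x20 = af0d
query mem[0x19]=0xf4, mem[0x01]=0x04, mem[0x02]=0x6b, mem[0x1f]=0xac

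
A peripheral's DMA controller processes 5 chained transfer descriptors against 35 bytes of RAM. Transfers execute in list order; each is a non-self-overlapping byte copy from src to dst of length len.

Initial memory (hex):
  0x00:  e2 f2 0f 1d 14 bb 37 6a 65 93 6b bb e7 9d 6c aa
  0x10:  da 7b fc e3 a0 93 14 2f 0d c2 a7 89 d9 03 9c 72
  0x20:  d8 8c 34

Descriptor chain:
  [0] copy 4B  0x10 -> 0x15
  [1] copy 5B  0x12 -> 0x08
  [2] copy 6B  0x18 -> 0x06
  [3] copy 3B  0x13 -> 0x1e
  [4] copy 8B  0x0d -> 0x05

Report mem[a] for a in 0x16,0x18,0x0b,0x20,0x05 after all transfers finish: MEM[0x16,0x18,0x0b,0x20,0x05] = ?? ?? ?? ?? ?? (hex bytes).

D0: mem[0x15..0x18] <- [da 7b fc e3]
D1: mem[0x08..0x0c] <- [fc e3 a0 da 7b]
D2: mem[0x06..0x0b] <- [e3 c2 a7 89 d9 03]
D3: mem[0x1e..0x20] <- [e3 a0 da]
D4: mem[0x05..0x0c] <- [9d 6c aa da 7b fc e3 a0]
query mem[0x16]=0x7b, mem[0x18]=0xe3, mem[0x0b]=0xe3, mem[0x20]=0xda, mem[0x05]=0x9d

MEM[0x16,0x18,0x0b,0x20,0x05] = 7b e3 e3 da 9d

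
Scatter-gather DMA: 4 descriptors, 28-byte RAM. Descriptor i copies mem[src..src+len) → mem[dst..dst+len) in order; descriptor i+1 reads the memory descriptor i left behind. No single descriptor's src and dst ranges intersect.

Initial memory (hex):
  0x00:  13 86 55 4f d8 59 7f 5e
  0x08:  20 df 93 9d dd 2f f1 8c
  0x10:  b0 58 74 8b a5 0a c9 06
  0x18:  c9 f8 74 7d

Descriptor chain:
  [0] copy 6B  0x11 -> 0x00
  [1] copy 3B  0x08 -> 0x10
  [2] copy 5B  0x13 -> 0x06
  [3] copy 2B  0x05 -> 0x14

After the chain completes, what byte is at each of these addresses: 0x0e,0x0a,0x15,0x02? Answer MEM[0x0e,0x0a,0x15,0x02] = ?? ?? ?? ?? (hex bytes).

D0: mem[0x00..0x05] <- [58 74 8b a5 0a c9]
D1: mem[0x10..0x12] <- [20 df 93]
D2: mem[0x06..0x0a] <- [8b a5 0a c9 06]
D3: mem[0x14..0x15] <- [c9 8b]
query mem[0x0e]=0xf1, mem[0x0a]=0x06, mem[0x15]=0x8b, mem[0x02]=0x8b

MEM[0x0e,0x0a,0x15,0x02] = f1 06 8b 8b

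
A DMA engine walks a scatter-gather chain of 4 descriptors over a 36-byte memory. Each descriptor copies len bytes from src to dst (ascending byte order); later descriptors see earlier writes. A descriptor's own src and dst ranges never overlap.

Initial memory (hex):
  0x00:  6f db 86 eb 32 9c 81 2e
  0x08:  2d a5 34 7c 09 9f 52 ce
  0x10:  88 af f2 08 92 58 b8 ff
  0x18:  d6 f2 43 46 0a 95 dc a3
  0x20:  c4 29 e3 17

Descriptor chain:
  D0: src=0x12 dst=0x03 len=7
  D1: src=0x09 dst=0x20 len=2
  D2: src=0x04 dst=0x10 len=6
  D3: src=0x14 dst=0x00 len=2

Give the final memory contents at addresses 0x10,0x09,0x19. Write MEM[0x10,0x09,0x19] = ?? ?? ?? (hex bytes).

  after D0: wrote 7B at 0x03 = f2089258b8ffd6
  after D1: wrote 2B at 0x20 = d634
  after D2: wrote 6B at 0x10 = 089258b8ffd6
  after D3: wrote 2B at 0x00 = ffd6
query mem[0x10]=0x08, mem[0x09]=0xd6, mem[0x19]=0xf2

MEM[0x10,0x09,0x19] = 08 d6 f2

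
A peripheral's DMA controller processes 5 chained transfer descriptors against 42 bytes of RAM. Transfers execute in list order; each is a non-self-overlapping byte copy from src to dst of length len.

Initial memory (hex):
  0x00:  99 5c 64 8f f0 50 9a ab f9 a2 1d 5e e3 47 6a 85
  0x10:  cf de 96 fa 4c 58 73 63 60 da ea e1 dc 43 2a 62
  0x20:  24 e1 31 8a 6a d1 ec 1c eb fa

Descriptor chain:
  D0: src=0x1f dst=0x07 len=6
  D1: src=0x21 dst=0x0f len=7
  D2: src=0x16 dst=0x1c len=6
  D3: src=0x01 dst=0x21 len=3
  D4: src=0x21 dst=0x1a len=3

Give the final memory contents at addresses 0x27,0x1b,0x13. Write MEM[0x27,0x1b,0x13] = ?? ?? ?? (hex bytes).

#0 dst[0x07+6] := {0x62,0x24,0xe1,0x31,0x8a,0x6a}
#1 dst[0x0f+7] := {0xe1,0x31,0x8a,0x6a,0xd1,0xec,0x1c}
#2 dst[0x1c+6] := {0x73,0x63,0x60,0xda,0xea,0xe1}
#3 dst[0x21+3] := {0x5c,0x64,0x8f}
#4 dst[0x1a+3] := {0x5c,0x64,0x8f}
query mem[0x27]=0x1c, mem[0x1b]=0x64, mem[0x13]=0xd1

MEM[0x27,0x1b,0x13] = 1c 64 d1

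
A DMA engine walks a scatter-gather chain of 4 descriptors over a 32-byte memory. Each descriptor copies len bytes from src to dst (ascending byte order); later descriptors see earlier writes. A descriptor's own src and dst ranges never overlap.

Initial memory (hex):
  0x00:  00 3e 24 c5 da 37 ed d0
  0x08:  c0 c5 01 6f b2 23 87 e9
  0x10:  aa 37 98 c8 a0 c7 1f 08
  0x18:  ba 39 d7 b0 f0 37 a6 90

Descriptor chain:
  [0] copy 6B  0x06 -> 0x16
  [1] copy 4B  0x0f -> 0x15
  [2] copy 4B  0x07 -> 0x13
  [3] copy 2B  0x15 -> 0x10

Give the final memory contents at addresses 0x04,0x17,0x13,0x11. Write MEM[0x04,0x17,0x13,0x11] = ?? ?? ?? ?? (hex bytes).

#0 dst[0x16+6] := {0xed,0xd0,0xc0,0xc5,0x01,0x6f}
#1 dst[0x15+4] := {0xe9,0xaa,0x37,0x98}
#2 dst[0x13+4] := {0xd0,0xc0,0xc5,0x01}
#3 dst[0x10+2] := {0xc5,0x01}
query mem[0x04]=0xda, mem[0x17]=0x37, mem[0x13]=0xd0, mem[0x11]=0x01

MEM[0x04,0x17,0x13,0x11] = da 37 d0 01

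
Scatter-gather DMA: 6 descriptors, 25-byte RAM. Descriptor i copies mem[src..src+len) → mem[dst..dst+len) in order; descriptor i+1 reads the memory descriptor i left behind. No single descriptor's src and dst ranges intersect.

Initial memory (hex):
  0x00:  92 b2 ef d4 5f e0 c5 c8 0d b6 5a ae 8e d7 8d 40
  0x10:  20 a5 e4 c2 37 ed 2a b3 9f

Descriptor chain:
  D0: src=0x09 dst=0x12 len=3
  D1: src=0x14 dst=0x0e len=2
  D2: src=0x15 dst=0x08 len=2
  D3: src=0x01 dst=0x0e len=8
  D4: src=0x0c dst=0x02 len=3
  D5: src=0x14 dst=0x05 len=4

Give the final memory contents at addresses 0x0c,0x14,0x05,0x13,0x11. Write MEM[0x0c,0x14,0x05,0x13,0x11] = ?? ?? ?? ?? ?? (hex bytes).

[0] 0x09->0x12 len=3 : b6 5a ae
[1] 0x14->0x0e len=2 : ae ed
[2] 0x15->0x08 len=2 : ed 2a
[3] 0x01->0x0e len=8 : b2 ef d4 5f e0 c5 c8 ed
[4] 0x0c->0x02 len=3 : 8e d7 b2
[5] 0x14->0x05 len=4 : c8 ed 2a b3
query mem[0x0c]=0x8e, mem[0x14]=0xc8, mem[0x05]=0xc8, mem[0x13]=0xc5, mem[0x11]=0x5f

MEM[0x0c,0x14,0x05,0x13,0x11] = 8e c8 c8 c5 5f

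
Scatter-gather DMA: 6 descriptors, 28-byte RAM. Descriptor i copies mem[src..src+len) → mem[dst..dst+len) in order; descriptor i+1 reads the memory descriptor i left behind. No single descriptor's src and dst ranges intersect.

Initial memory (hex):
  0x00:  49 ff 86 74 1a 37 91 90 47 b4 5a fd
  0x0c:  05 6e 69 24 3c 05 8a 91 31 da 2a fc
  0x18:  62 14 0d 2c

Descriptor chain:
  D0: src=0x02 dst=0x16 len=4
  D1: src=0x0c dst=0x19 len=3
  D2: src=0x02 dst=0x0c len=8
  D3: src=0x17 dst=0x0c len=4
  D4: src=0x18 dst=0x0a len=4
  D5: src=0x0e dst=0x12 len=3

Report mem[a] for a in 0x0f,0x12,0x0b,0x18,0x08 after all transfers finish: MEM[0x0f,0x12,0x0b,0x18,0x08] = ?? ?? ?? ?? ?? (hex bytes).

  after D0: wrote 4B at 0x16 = 86741a37
  after D1: wrote 3B at 0x19 = 056e69
  after D2: wrote 8B at 0x0c = 86741a37919047b4
  after D3: wrote 4B at 0x0c = 741a056e
  after D4: wrote 4B at 0x0a = 1a056e69
  after D5: wrote 3B at 0x12 = 056e91
query mem[0x0f]=0x6e, mem[0x12]=0x05, mem[0x0b]=0x05, mem[0x18]=0x1a, mem[0x08]=0x47

MEM[0x0f,0x12,0x0b,0x18,0x08] = 6e 05 05 1a 47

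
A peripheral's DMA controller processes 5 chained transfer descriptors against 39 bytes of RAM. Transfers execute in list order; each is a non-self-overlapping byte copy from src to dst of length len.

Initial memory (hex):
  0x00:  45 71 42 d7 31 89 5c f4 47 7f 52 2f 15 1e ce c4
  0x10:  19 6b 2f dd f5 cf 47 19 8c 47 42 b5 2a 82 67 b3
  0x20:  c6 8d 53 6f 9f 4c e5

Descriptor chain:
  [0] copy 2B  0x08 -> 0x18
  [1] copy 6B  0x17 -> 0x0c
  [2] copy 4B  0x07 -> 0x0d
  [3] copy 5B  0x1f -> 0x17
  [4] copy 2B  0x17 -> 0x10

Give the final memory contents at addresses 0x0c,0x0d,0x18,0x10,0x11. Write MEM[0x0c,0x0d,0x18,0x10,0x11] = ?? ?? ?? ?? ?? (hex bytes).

D0: mem[0x18..0x19] <- [47 7f]
D1: mem[0x0c..0x11] <- [19 47 7f 42 b5 2a]
D2: mem[0x0d..0x10] <- [f4 47 7f 52]
D3: mem[0x17..0x1b] <- [b3 c6 8d 53 6f]
D4: mem[0x10..0x11] <- [b3 c6]
query mem[0x0c]=0x19, mem[0x0d]=0xf4, mem[0x18]=0xc6, mem[0x10]=0xb3, mem[0x11]=0xc6

MEM[0x0c,0x0d,0x18,0x10,0x11] = 19 f4 c6 b3 c6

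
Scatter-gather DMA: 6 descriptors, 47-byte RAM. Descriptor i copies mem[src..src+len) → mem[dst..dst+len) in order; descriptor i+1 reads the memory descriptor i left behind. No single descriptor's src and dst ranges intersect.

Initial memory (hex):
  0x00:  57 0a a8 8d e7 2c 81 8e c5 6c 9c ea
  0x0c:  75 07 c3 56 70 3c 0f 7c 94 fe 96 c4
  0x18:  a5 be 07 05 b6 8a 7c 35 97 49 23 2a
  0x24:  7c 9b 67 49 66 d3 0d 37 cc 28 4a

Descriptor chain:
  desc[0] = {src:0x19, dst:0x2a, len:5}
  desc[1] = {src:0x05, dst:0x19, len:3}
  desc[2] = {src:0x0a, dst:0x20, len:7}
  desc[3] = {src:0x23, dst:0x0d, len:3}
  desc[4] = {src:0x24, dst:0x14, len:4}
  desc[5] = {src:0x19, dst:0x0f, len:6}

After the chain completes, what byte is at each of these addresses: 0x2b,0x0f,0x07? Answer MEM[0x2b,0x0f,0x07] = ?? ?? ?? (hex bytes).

  after D0: wrote 5B at 0x2a = be0705b68a
  after D1: wrote 3B at 0x19 = 2c818e
  after D2: wrote 7B at 0x20 = 9cea7507c35670
  after D3: wrote 3B at 0x0d = 07c356
  after D4: wrote 4B at 0x14 = c3567049
  after D5: wrote 6B at 0x0f = 2c818eb68a7c
query mem[0x2b]=0x07, mem[0x0f]=0x2c, mem[0x07]=0x8e

MEM[0x2b,0x0f,0x07] = 07 2c 8e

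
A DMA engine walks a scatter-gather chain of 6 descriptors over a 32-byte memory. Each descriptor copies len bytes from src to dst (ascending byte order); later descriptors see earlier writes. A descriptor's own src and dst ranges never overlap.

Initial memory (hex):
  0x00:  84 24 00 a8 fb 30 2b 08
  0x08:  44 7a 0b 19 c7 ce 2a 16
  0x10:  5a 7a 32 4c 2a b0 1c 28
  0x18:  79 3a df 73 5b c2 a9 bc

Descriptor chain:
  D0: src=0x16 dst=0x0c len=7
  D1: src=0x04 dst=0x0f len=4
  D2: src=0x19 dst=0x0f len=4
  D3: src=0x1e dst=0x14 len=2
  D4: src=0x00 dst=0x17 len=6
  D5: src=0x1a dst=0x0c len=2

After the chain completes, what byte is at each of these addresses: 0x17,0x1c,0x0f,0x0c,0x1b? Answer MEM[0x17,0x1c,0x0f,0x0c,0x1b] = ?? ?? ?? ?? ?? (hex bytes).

MEM[0x17,0x1c,0x0f,0x0c,0x1b] = 84 30 3a a8 fb

  after D0: wrote 7B at 0x0c = 1c28793adf735b
  after D1: wrote 4B at 0x0f = fb302b08
  after D2: wrote 4B at 0x0f = 3adf735b
  after D3: wrote 2B at 0x14 = a9bc
  after D4: wrote 6B at 0x17 = 842400a8fb30
  after D5: wrote 2B at 0x0c = a8fb
query mem[0x17]=0x84, mem[0x1c]=0x30, mem[0x0f]=0x3a, mem[0x0c]=0xa8, mem[0x1b]=0xfb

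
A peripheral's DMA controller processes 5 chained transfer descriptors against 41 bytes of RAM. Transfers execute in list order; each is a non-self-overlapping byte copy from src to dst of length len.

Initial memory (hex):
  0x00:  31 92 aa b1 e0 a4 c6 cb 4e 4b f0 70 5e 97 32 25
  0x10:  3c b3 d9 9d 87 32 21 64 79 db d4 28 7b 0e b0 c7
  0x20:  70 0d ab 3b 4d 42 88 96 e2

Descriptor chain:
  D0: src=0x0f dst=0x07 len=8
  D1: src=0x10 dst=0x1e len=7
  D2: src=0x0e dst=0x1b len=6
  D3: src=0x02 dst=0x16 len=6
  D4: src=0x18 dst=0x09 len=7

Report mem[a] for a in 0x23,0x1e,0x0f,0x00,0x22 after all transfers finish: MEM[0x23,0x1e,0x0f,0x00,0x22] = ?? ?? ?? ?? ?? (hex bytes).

#0 dst[0x07+8] := {0x25,0x3c,0xb3,0xd9,0x9d,0x87,0x32,0x21}
#1 dst[0x1e+7] := {0x3c,0xb3,0xd9,0x9d,0x87,0x32,0x21}
#2 dst[0x1b+6] := {0x21,0x25,0x3c,0xb3,0xd9,0x9d}
#3 dst[0x16+6] := {0xaa,0xb1,0xe0,0xa4,0xc6,0x25}
#4 dst[0x09+7] := {0xe0,0xa4,0xc6,0x25,0x25,0x3c,0xb3}
query mem[0x23]=0x32, mem[0x1e]=0xb3, mem[0x0f]=0xb3, mem[0x00]=0x31, mem[0x22]=0x87

MEM[0x23,0x1e,0x0f,0x00,0x22] = 32 b3 b3 31 87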